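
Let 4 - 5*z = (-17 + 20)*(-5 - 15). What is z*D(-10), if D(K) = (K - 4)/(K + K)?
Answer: 224/25 ≈ 8.9600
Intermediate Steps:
D(K) = (-4 + K)/(2*K) (D(K) = (-4 + K)/((2*K)) = (-4 + K)*(1/(2*K)) = (-4 + K)/(2*K))
z = 64/5 (z = ⅘ - (-17 + 20)*(-5 - 15)/5 = ⅘ - 3*(-20)/5 = ⅘ - ⅕*(-60) = ⅘ + 12 = 64/5 ≈ 12.800)
z*D(-10) = 64*((½)*(-4 - 10)/(-10))/5 = 64*((½)*(-⅒)*(-14))/5 = (64/5)*(7/10) = 224/25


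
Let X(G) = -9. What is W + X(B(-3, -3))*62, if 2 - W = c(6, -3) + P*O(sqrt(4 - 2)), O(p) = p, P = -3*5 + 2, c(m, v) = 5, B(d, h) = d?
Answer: -561 + 13*sqrt(2) ≈ -542.62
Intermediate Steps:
P = -13 (P = -15 + 2 = -13)
W = -3 + 13*sqrt(2) (W = 2 - (5 - 13*sqrt(4 - 2)) = 2 - (5 - 13*sqrt(2)) = 2 + (-5 + 13*sqrt(2)) = -3 + 13*sqrt(2) ≈ 15.385)
W + X(B(-3, -3))*62 = (-3 + 13*sqrt(2)) - 9*62 = (-3 + 13*sqrt(2)) - 558 = -561 + 13*sqrt(2)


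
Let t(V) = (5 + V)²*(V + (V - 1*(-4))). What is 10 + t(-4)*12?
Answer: -38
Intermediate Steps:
t(V) = (5 + V)²*(4 + 2*V) (t(V) = (5 + V)²*(V + (V + 4)) = (5 + V)²*(V + (4 + V)) = (5 + V)²*(4 + 2*V))
10 + t(-4)*12 = 10 + (2*(5 - 4)²*(2 - 4))*12 = 10 + (2*1²*(-2))*12 = 10 + (2*1*(-2))*12 = 10 - 4*12 = 10 - 48 = -38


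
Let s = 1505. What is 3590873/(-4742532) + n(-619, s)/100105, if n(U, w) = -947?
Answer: -363955519469/474751165860 ≈ -0.76662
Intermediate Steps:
3590873/(-4742532) + n(-619, s)/100105 = 3590873/(-4742532) - 947/100105 = 3590873*(-1/4742532) - 947*1/100105 = -3590873/4742532 - 947/100105 = -363955519469/474751165860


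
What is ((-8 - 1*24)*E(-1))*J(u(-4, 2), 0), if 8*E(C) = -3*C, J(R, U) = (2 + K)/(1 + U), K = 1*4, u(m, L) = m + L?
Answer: -72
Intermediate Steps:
u(m, L) = L + m
K = 4
J(R, U) = 6/(1 + U) (J(R, U) = (2 + 4)/(1 + U) = 6/(1 + U))
E(C) = -3*C/8 (E(C) = (-3*C)/8 = -3*C/8)
((-8 - 1*24)*E(-1))*J(u(-4, 2), 0) = ((-8 - 1*24)*(-3/8*(-1)))*(6/(1 + 0)) = ((-8 - 24)*(3/8))*(6/1) = (-32*3/8)*(6*1) = -12*6 = -72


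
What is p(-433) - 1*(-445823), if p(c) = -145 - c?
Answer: 446111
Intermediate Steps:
p(-433) - 1*(-445823) = (-145 - 1*(-433)) - 1*(-445823) = (-145 + 433) + 445823 = 288 + 445823 = 446111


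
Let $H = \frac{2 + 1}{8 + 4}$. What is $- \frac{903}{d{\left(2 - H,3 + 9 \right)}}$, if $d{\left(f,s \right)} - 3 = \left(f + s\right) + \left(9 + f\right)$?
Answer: $- \frac{1806}{55} \approx -32.836$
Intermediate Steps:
$H = \frac{1}{4}$ ($H = \frac{3}{12} = 3 \cdot \frac{1}{12} = \frac{1}{4} \approx 0.25$)
$d{\left(f,s \right)} = 12 + s + 2 f$ ($d{\left(f,s \right)} = 3 + \left(\left(f + s\right) + \left(9 + f\right)\right) = 3 + \left(9 + s + 2 f\right) = 12 + s + 2 f$)
$- \frac{903}{d{\left(2 - H,3 + 9 \right)}} = - \frac{903}{12 + \left(3 + 9\right) + 2 \left(2 - \frac{1}{4}\right)} = - \frac{903}{12 + 12 + 2 \left(2 - \frac{1}{4}\right)} = - \frac{903}{12 + 12 + 2 \cdot \frac{7}{4}} = - \frac{903}{12 + 12 + \frac{7}{2}} = - \frac{903}{\frac{55}{2}} = \left(-903\right) \frac{2}{55} = - \frac{1806}{55}$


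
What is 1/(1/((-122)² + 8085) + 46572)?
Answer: 22969/1069712269 ≈ 2.1472e-5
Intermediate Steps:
1/(1/((-122)² + 8085) + 46572) = 1/(1/(14884 + 8085) + 46572) = 1/(1/22969 + 46572) = 1/(1069712269/22969) = 22969/1069712269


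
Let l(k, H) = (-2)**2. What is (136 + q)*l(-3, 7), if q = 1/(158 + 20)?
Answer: 48418/89 ≈ 544.02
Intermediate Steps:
l(k, H) = 4
q = 1/178 ≈ 0.0056180
(136 + q)*l(-3, 7) = (136 + 1/178)*4 = (24209/178)*4 = 48418/89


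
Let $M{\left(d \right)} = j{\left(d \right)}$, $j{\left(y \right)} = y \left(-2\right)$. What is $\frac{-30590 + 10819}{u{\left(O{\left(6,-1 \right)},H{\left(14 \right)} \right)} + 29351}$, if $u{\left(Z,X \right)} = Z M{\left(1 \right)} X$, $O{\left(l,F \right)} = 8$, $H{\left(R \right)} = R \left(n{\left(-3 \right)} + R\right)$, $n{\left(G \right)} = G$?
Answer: $- \frac{19771}{26887} \approx -0.73534$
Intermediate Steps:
$j{\left(y \right)} = - 2 y$
$M{\left(d \right)} = - 2 d$
$H{\left(R \right)} = R \left(-3 + R\right)$
$u{\left(Z,X \right)} = - 2 X Z$ ($u{\left(Z,X \right)} = Z \left(\left(-2\right) 1\right) X = Z \left(-2\right) X = - 2 Z X = - 2 X Z$)
$\frac{-30590 + 10819}{u{\left(O{\left(6,-1 \right)},H{\left(14 \right)} \right)} + 29351} = \frac{-30590 + 10819}{\left(-2\right) 14 \left(-3 + 14\right) 8 + 29351} = - \frac{19771}{\left(-2\right) 14 \cdot 11 \cdot 8 + 29351} = - \frac{19771}{\left(-2\right) 154 \cdot 8 + 29351} = - \frac{19771}{-2464 + 29351} = - \frac{19771}{26887}$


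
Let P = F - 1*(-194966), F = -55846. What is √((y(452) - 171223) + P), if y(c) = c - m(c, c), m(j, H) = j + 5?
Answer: 2*I*√8027 ≈ 179.19*I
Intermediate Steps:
m(j, H) = 5 + j
P = 139120 (P = -55846 - 1*(-194966) = -55846 + 194966 = 139120)
y(c) = -5 (y(c) = c - (5 + c) = c + (-5 - c) = -5)
√((y(452) - 171223) + P) = √((-5 - 171223) + 139120) = √(-171228 + 139120) = √(-32108) = 2*I*√8027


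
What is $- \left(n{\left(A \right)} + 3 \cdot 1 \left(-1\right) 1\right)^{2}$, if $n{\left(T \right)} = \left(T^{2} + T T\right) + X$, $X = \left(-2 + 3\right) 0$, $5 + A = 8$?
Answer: $-225$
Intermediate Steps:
$A = 3$ ($A = -5 + 8 = 3$)
$X = 0$ ($X = 1 \cdot 0 = 0$)
$n{\left(T \right)} = 2 T^{2}$ ($n{\left(T \right)} = \left(T^{2} + T T\right) + 0 = \left(T^{2} + T^{2}\right) + 0 = 2 T^{2} + 0 = 2 T^{2}$)
$- \left(n{\left(A \right)} + 3 \cdot 1 \left(-1\right) 1\right)^{2} = - \left(2 \cdot 3^{2} + 3 \cdot 1 \left(-1\right) 1\right)^{2} = - \left(2 \cdot 9 + 3 \left(-1\right) 1\right)^{2} = - \left(18 - 3\right)^{2} = - 15^{2} = \left(-1\right) 225 = -225$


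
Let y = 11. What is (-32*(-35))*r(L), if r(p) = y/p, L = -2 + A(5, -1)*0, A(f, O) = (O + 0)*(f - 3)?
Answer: -6160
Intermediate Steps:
A(f, O) = O*(-3 + f)
L = -2 (L = -2 - (-3 + 5)*0 = -2 - 1*2*0 = -2 - 2*0 = -2 + 0 = -2)
r(p) = 11/p
(-32*(-35))*r(L) = (-32*(-35))*(11/(-2)) = 1120*(11*(-½)) = 1120*(-11/2) = -6160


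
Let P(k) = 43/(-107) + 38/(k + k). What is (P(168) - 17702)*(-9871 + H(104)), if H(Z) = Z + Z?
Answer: 1024974840803/5992 ≈ 1.7106e+8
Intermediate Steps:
P(k) = -43/107 + 19/k (P(k) = 43*(-1/107) + 38/((2*k)) = -43/107 + 38*(1/(2*k)) = -43/107 + 19/k)
H(Z) = 2*Z
(P(168) - 17702)*(-9871 + H(104)) = ((-43/107 + 19/168) - 17702)*(-9871 + 2*104) = ((-43/107 + 19*(1/168)) - 17702)*(-9871 + 208) = ((-43/107 + 19/168) - 17702)*(-9663) = (-5191/17976 - 17702)*(-9663) = -318216343/17976*(-9663) = 1024974840803/5992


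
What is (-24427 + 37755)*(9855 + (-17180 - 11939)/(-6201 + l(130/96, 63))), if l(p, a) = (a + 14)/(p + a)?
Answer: 2516659008316768/19151193 ≈ 1.3141e+8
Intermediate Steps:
l(p, a) = (14 + a)/(a + p)
(-24427 + 37755)*(9855 + (-17180 - 11939)/(-6201 + l(130/96, 63))) = (-24427 + 37755)*(9855 + (-17180 - 11939)/(-6201 + (14 + 63)/(63 + 130/96))) = 13328*(9855 - 29119/(-6201 + 77/(63 + 130*(1/96)))) = 13328*(9855 - 29119/(-6201 + 77/(63 + 65/48))) = 13328*(9855 - 29119/(-6201 + 77/(3089/48))) = 13328*(9855 - 29119/(-6201 + (48/3089)*77)) = 13328*(9855 - 29119/(-6201 + 3696/3089)) = 13328*(9855 - 29119/(-19151193/3089)) = 13328*(9855 - 29119*(-3089/19151193)) = 13328*(9855 + 89948591/19151193) = 13328*(188824955606/19151193) = 2516659008316768/19151193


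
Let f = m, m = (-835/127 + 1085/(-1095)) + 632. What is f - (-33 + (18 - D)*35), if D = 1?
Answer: 1736486/27813 ≈ 62.434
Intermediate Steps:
m = 17367392/27813 (m = (-835*1/127 + 1085*(-1/1095)) + 632 = (-835/127 - 217/219) + 632 = -210424/27813 + 632 = 17367392/27813 ≈ 624.43)
f = 17367392/27813 ≈ 624.43
f - (-33 + (18 - D)*35) = 17367392/27813 - (-33 + (18 - 1*1)*35) = 17367392/27813 - (-33 + (18 - 1)*35) = 17367392/27813 - (-33 + 17*35) = 17367392/27813 - (-33 + 595) = 17367392/27813 - 1*562 = 17367392/27813 - 562 = 1736486/27813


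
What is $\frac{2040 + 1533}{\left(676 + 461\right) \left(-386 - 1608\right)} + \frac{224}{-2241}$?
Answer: $- \frac{171951655}{1693581966} \approx -0.10153$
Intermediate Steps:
$\frac{2040 + 1533}{\left(676 + 461\right) \left(-386 - 1608\right)} + \frac{224}{-2241} = \frac{3573}{1137 \left(-1994\right)} + 224 \left(- \frac{1}{2241}\right) = \frac{3573}{-2267178} - \frac{224}{2241} = 3573 \left(- \frac{1}{2267178}\right) - \frac{224}{2241} = - \frac{1191}{755726} - \frac{224}{2241} = - \frac{171951655}{1693581966}$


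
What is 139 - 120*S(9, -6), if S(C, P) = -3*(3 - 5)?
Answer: -581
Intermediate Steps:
S(C, P) = 6 (S(C, P) = -3*(-2) = 6)
139 - 120*S(9, -6) = 139 - 120*6 = 139 - 720 = -581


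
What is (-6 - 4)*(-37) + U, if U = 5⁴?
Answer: 995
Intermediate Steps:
U = 625
(-6 - 4)*(-37) + U = (-6 - 4)*(-37) + 625 = -10*(-37) + 625 = 370 + 625 = 995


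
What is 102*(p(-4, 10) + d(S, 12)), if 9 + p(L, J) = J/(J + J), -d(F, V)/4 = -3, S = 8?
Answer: 357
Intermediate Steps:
d(F, V) = 12 (d(F, V) = -4*(-3) = 12)
p(L, J) = -17/2 (p(L, J) = -9 + J/(J + J) = -9 + J/((2*J)) = -9 + (1/(2*J))*J = -9 + ½ = -17/2)
102*(p(-4, 10) + d(S, 12)) = 102*(-17/2 + 12) = 102*(7/2) = 357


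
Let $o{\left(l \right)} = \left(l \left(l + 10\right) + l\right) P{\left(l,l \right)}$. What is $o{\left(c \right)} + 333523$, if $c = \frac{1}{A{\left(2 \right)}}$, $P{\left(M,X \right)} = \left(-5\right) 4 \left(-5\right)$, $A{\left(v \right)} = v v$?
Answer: $\frac{1335217}{4} \approx 3.338 \cdot 10^{5}$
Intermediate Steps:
$A{\left(v \right)} = v^{2}$
$P{\left(M,X \right)} = 100$ ($P{\left(M,X \right)} = \left(-20\right) \left(-5\right) = 100$)
$c = \frac{1}{4}$ ($c = \frac{1}{2^{2}} = \frac{1}{4} \approx 0.25$)
$o{\left(l \right)} = 100 l + 100 l \left(10 + l\right)$ ($o{\left(l \right)} = \left(l \left(l + 10\right) + l\right) 100 = \left(l \left(10 + l\right) + l\right) 100 = \left(l + l \left(10 + l\right)\right) 100 = 100 l + 100 l \left(10 + l\right)$)
$o{\left(c \right)} + 333523 = 100 \cdot \frac{1}{4} \left(11 + \frac{1}{4}\right) + 333523 = 100 \cdot \frac{1}{4} \cdot \frac{45}{4} + 333523 = \frac{1125}{4} + 333523 = \frac{1335217}{4}$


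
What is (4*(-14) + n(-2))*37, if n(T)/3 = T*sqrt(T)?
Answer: -2072 - 222*I*sqrt(2) ≈ -2072.0 - 313.96*I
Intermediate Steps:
n(T) = 3*T**(3/2) (n(T) = 3*(T*sqrt(T)) = 3*T**(3/2))
(4*(-14) + n(-2))*37 = (4*(-14) + 3*(-2)**(3/2))*37 = (-56 + 3*(-2*I*sqrt(2)))*37 = (-56 - 6*I*sqrt(2))*37 = -2072 - 222*I*sqrt(2)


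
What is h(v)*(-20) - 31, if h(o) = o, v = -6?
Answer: 89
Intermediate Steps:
h(v)*(-20) - 31 = -6*(-20) - 31 = 120 - 31 = 89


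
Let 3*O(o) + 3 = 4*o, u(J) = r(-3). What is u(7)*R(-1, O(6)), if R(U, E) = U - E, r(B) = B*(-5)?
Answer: -120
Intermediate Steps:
r(B) = -5*B
u(J) = 15 (u(J) = -5*(-3) = 15)
O(o) = -1 + 4*o/3 (O(o) = -1 + (4*o)/3 = -1 + 4*o/3)
u(7)*R(-1, O(6)) = 15*(-1 - (-1 + (4/3)*6)) = 15*(-1 - (-1 + 8)) = 15*(-1 - 1*7) = 15*(-1 - 7) = 15*(-8) = -120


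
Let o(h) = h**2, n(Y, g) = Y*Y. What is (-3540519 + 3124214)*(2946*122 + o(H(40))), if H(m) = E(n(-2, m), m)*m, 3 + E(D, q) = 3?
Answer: -149625012660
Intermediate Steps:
n(Y, g) = Y**2
E(D, q) = 0 (E(D, q) = -3 + 3 = 0)
H(m) = 0 (H(m) = 0*m = 0)
(-3540519 + 3124214)*(2946*122 + o(H(40))) = (-3540519 + 3124214)*(2946*122 + 0**2) = -416305*(359412 + 0) = -416305*359412 = -149625012660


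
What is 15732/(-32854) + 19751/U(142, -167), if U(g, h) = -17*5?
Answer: -325118287/1396295 ≈ -232.84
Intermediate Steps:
U(g, h) = -85
15732/(-32854) + 19751/U(142, -167) = 15732/(-32854) + 19751/(-85) = 15732*(-1/32854) + 19751*(-1/85) = -7866/16427 - 19751/85 = -325118287/1396295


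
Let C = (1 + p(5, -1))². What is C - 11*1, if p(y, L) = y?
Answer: 25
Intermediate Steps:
C = 36 (C = (1 + 5)² = 6² = 36)
C - 11*1 = 36 - 11*1 = 36 - 11 = 25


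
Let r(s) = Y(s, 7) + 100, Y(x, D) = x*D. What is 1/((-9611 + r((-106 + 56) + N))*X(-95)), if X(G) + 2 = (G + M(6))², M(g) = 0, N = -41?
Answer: -1/91565404 ≈ -1.0921e-8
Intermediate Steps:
Y(x, D) = D*x
r(s) = 100 + 7*s (r(s) = 7*s + 100 = 100 + 7*s)
X(G) = -2 + G² (X(G) = -2 + (G + 0)² = -2 + G²)
1/((-9611 + r((-106 + 56) + N))*X(-95)) = 1/((-9611 + (100 + 7*((-106 + 56) - 41)))*(-2 + (-95)²)) = 1/((-9611 + (100 + 7*(-50 - 41)))*(-2 + 9025)) = 1/((-9611 + (100 + 7*(-91)))*9023) = (1/9023)/(-9611 + (100 - 637)) = (1/9023)/(-9611 - 537) = (1/9023)/(-10148) = -1/10148*1/9023 = -1/91565404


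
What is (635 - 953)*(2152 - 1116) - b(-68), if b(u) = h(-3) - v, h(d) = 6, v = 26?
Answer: -329428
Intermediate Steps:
b(u) = -20 (b(u) = 6 - 1*26 = 6 - 26 = -20)
(635 - 953)*(2152 - 1116) - b(-68) = (635 - 953)*(2152 - 1116) - 1*(-20) = -318*1036 + 20 = -329448 + 20 = -329428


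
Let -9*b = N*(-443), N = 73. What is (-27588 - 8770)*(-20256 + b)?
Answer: 5452427470/9 ≈ 6.0583e+8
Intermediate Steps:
b = 32339/9 (b = -73*(-443)/9 = -⅑*(-32339) = 32339/9 ≈ 3593.2)
(-27588 - 8770)*(-20256 + b) = (-27588 - 8770)*(-20256 + 32339/9) = -36358*(-149965/9) = 5452427470/9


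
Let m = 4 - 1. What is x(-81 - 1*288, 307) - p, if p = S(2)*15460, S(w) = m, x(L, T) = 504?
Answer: -45876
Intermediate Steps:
m = 3
S(w) = 3
p = 46380 (p = 3*15460 = 46380)
x(-81 - 1*288, 307) - p = 504 - 1*46380 = 504 - 46380 = -45876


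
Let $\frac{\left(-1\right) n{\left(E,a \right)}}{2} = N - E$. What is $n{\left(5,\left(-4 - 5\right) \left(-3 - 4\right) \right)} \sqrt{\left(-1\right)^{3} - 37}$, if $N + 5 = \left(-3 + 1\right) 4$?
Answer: $36 i \sqrt{38} \approx 221.92 i$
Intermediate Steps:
$N = -13$ ($N = -5 + \left(-3 + 1\right) 4 = -5 - 8 = -13$)
$n{\left(E,a \right)} = 26 + 2 E$ ($n{\left(E,a \right)} = - 2 \left(-13 - E\right) = 26 + 2 E$)
$n{\left(5,\left(-4 - 5\right) \left(-3 - 4\right) \right)} \sqrt{\left(-1\right)^{3} - 37} = \left(26 + 2 \cdot 5\right) \sqrt{\left(-1\right)^{3} - 37} = \left(26 + 10\right) \sqrt{-1 - 37} = 36 \sqrt{-38} = 36 i \sqrt{38}$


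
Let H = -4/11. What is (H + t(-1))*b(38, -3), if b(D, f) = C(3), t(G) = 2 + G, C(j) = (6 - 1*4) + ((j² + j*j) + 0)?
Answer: 140/11 ≈ 12.727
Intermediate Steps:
C(j) = 2 + 2*j² (C(j) = (6 - 4) + ((j² + j²) + 0) = 2 + (2*j² + 0) = 2 + 2*j²)
H = -4/11 (H = -4*1/11 = -4/11 ≈ -0.36364)
b(D, f) = 20 (b(D, f) = 2 + 2*3² = 2 + 2*9 = 2 + 18 = 20)
(H + t(-1))*b(38, -3) = (-4/11 + (2 - 1))*20 = (-4/11 + 1)*20 = (7/11)*20 = 140/11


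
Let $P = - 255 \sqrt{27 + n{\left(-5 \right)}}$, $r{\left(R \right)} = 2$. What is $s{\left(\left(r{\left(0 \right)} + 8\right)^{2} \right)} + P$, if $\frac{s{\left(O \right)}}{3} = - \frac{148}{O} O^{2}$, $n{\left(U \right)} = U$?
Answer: $-44400 - 255 \sqrt{22} \approx -45596.0$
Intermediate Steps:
$s{\left(O \right)} = - 444 O$ ($s{\left(O \right)} = 3 - \frac{148}{O} O^{2} = 3 \left(- 148 O\right) = - 444 O$)
$P = - 255 \sqrt{22}$ ($P = - 255 \sqrt{27 - 5} = - 255 \sqrt{22} \approx -1196.1$)
$s{\left(\left(r{\left(0 \right)} + 8\right)^{2} \right)} + P = - 444 \left(2 + 8\right)^{2} - 255 \sqrt{22} = - 444 \cdot 10^{2} - 255 \sqrt{22} = \left(-444\right) 100 - 255 \sqrt{22} = -44400 - 255 \sqrt{22}$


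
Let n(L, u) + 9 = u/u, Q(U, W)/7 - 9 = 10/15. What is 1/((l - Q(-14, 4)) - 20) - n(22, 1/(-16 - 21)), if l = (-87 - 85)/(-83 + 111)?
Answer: 15739/1970 ≈ 7.9893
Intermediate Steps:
Q(U, W) = 203/3 (Q(U, W) = 63 + 7*(10/15) = 63 + 7*(10*(1/15)) = 63 + 7*(⅔) = 63 + 14/3 = 203/3)
l = -43/7 (l = -172/28 = -172*1/28 = -43/7 ≈ -6.1429)
n(L, u) = -8 (n(L, u) = -9 + u/u = -9 + 1 = -8)
1/((l - Q(-14, 4)) - 20) - n(22, 1/(-16 - 21)) = 1/((-43/7 - 1*203/3) - 20) - 1*(-8) = 1/((-43/7 - 203/3) - 20) + 8 = 1/(-1550/21 - 20) + 8 = 1/(-1970/21) + 8 = -21/1970 + 8 = 15739/1970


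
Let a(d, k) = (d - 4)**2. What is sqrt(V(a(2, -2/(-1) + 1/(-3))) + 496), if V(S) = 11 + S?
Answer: sqrt(511) ≈ 22.605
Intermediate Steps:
a(d, k) = (-4 + d)**2
sqrt(V(a(2, -2/(-1) + 1/(-3))) + 496) = sqrt((11 + (-4 + 2)**2) + 496) = sqrt((11 + (-2)**2) + 496) = sqrt((11 + 4) + 496) = sqrt(15 + 496) = sqrt(511)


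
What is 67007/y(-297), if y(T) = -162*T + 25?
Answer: 67007/48139 ≈ 1.3919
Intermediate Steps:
y(T) = 25 - 162*T
67007/y(-297) = 67007/(25 - 162*(-297)) = 67007/(25 + 48114) = 67007/48139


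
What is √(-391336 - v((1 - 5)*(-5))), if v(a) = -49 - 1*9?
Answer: I*√391278 ≈ 625.52*I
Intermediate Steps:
v(a) = -58 (v(a) = -49 - 9 = -58)
√(-391336 - v((1 - 5)*(-5))) = √(-391336 - 1*(-58)) = √(-391336 + 58) = √(-391278) = I*√391278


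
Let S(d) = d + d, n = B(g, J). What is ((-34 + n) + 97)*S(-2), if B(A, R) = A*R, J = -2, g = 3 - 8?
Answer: -292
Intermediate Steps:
g = -5
n = 10 (n = -5*(-2) = 10)
S(d) = 2*d
((-34 + n) + 97)*S(-2) = ((-34 + 10) + 97)*(2*(-2)) = (-24 + 97)*(-4) = 73*(-4) = -292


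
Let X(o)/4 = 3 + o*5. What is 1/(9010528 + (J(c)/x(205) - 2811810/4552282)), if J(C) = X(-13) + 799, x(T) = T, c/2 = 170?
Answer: 466608905/4204393569495006 ≈ 1.1098e-7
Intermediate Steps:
c = 340 (c = 2*170 = 340)
X(o) = 12 + 20*o (X(o) = 4*(3 + o*5) = 4*(3 + 5*o) = 12 + 20*o)
J(C) = 551 (J(C) = (12 + 20*(-13)) + 799 = (12 - 260) + 799 = -248 + 799 = 551)
1/(9010528 + (J(c)/x(205) - 2811810/4552282)) = 1/(9010528 + (551/205 - 2811810/4552282)) = 1/(9010528 + (551*(1/205) - 2811810*1/4552282)) = 1/(9010528 + (551/205 - 1405905/2276141)) = 1/(9010528 + 965943166/466608905) = 1/(4204393569495006/466608905) = 466608905/4204393569495006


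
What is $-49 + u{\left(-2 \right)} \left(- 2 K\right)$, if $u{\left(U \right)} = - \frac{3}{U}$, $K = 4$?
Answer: $-61$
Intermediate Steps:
$-49 + u{\left(-2 \right)} \left(- 2 K\right) = -49 + - \frac{3}{-2} \left(\left(-2\right) 4\right) = -49 + \left(-3\right) \left(- \frac{1}{2}\right) \left(-8\right) = -49 + \frac{3}{2} \left(-8\right) = -49 - 12 = -61$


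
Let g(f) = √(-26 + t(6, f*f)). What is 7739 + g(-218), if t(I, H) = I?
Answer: 7739 + 2*I*√5 ≈ 7739.0 + 4.4721*I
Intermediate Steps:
g(f) = 2*I*√5 (g(f) = √(-26 + 6) = √(-20) = 2*I*√5)
7739 + g(-218) = 7739 + 2*I*√5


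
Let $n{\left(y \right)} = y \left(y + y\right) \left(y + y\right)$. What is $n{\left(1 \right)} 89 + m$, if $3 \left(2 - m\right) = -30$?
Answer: $368$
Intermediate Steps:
$m = 12$ ($m = 2 - -10 = 2 + 10 = 12$)
$n{\left(y \right)} = 4 y^{3}$ ($n{\left(y \right)} = y 2 y 2 y = y 4 y^{2} = 4 y^{3}$)
$n{\left(1 \right)} 89 + m = 4 \cdot 1^{3} \cdot 89 + 12 = 4 \cdot 1 \cdot 89 + 12 = 4 \cdot 89 + 12 = 356 + 12 = 368$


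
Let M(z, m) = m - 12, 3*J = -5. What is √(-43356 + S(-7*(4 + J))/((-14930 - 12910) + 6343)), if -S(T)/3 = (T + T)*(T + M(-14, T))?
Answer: 2*I*√920003159694/9213 ≈ 208.22*I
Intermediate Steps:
J = -5/3 (J = (⅓)*(-5) = -5/3 ≈ -1.6667)
M(z, m) = -12 + m
S(T) = -6*T*(-12 + 2*T) (S(T) = -3*(T + T)*(T + (-12 + T)) = -3*2*T*(-12 + 2*T) = -6*T*(-12 + 2*T))
√(-43356 + S(-7*(4 + J))/((-14930 - 12910) + 6343)) = √(-43356 + (12*(-7*(4 - 5/3))*(6 - (-7)*(4 - 5/3)))/((-14930 - 12910) + 6343)) = √(-43356 + (12*(-7*7/3)*(6 - (-7)*7/3))/(-27840 + 6343)) = √(-43356 + (12*(-49/3)*(6 - 1*(-49/3)))/(-21497)) = √(-43356 + (12*(-49/3)*(6 + 49/3))*(-1/21497)) = √(-43356 + (12*(-49/3)*(67/3))*(-1/21497)) = √(-43356 - 13132/3*(-1/21497)) = √(-43356 + 1876/9213) = √(-399436952/9213) = 2*I*√920003159694/9213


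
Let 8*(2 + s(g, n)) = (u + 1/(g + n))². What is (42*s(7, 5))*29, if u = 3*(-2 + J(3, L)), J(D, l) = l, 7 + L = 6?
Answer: 1856435/192 ≈ 9668.9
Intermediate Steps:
L = -1 (L = -7 + 6 = -1)
u = -9 (u = 3*(-2 - 1) = 3*(-3) = -9)
s(g, n) = -2 + (-9 + 1/(g + n))²/8
(42*s(7, 5))*29 = (42*(-2 + (-1 + 9*7 + 9*5)²/(8*(7 + 5)²)))*29 = (42*(-2 + (⅛)*(-1 + 63 + 45)²/12²))*29 = (42*(-2 + (⅛)*(1/144)*107²))*29 = (42*(-2 + (⅛)*(1/144)*11449))*29 = (42*(-2 + 11449/1152))*29 = (42*(9145/1152))*29 = (64015/192)*29 = 1856435/192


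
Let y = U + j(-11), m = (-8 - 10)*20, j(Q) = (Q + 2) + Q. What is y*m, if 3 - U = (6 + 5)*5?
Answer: 25920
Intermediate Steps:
j(Q) = 2 + 2*Q (j(Q) = (2 + Q) + Q = 2 + 2*Q)
U = -52 (U = 3 - (6 + 5)*5 = 3 - 11*5 = 3 - 1*55 = 3 - 55 = -52)
m = -360 (m = -18*20 = -360)
y = -72 (y = -52 + (2 + 2*(-11)) = -52 + (2 - 22) = -52 - 20 = -72)
y*m = -72*(-360) = 25920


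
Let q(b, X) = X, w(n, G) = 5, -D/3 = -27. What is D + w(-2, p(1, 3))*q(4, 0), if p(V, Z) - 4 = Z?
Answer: 81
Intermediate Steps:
D = 81 (D = -3*(-27) = 81)
p(V, Z) = 4 + Z
D + w(-2, p(1, 3))*q(4, 0) = 81 + 5*0 = 81 + 0 = 81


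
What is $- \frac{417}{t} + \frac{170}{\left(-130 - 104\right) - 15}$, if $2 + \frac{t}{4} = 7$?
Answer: $- \frac{107233}{4980} \approx -21.533$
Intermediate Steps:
$t = 20$ ($t = -8 + 4 \cdot 7 = -8 + 28 = 20$)
$- \frac{417}{t} + \frac{170}{\left(-130 - 104\right) - 15} = - \frac{417}{20} + \frac{170}{\left(-130 - 104\right) - 15} = \left(-417\right) \frac{1}{20} + \frac{170}{-234 - 15} = - \frac{417}{20} + \frac{170}{-249} = - \frac{417}{20} + 170 \left(- \frac{1}{249}\right) = - \frac{417}{20} - \frac{170}{249} = - \frac{107233}{4980}$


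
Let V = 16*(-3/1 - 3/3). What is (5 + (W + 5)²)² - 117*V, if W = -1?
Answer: 7929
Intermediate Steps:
V = -64 (V = 16*(-3*1 - 3*⅓) = 16*(-3 - 1) = 16*(-4) = -64)
(5 + (W + 5)²)² - 117*V = (5 + (-1 + 5)²)² - 117*(-64) = (5 + 4²)² + 7488 = (5 + 16)² + 7488 = 21² + 7488 = 441 + 7488 = 7929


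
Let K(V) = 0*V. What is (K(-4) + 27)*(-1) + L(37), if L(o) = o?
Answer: 10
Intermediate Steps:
K(V) = 0
(K(-4) + 27)*(-1) + L(37) = (0 + 27)*(-1) + 37 = 27*(-1) + 37 = -27 + 37 = 10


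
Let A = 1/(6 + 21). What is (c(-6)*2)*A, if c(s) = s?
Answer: -4/9 ≈ -0.44444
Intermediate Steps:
A = 1/27 ≈ 0.037037
(c(-6)*2)*A = -6*2*(1/27) = -12*1/27 = -4/9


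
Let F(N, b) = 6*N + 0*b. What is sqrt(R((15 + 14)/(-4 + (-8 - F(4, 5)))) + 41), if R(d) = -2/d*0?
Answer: sqrt(41) ≈ 6.4031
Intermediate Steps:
F(N, b) = 6*N (F(N, b) = 6*N + 0 = 6*N)
R(d) = 0
sqrt(R((15 + 14)/(-4 + (-8 - F(4, 5)))) + 41) = sqrt(0 + 41) = sqrt(41)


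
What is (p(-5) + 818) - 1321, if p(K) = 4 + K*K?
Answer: -474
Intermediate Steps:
p(K) = 4 + K**2
(p(-5) + 818) - 1321 = ((4 + (-5)**2) + 818) - 1321 = ((4 + 25) + 818) - 1321 = (29 + 818) - 1321 = 847 - 1321 = -474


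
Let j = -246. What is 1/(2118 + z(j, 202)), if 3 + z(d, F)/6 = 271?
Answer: 1/3726 ≈ 0.00026838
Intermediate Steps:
z(d, F) = 1608 (z(d, F) = -18 + 6*271 = -18 + 1626 = 1608)
1/(2118 + z(j, 202)) = 1/(2118 + 1608) = 1/3726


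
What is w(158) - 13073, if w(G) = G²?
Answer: 11891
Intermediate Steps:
w(158) - 13073 = 158² - 13073 = 24964 - 13073 = 11891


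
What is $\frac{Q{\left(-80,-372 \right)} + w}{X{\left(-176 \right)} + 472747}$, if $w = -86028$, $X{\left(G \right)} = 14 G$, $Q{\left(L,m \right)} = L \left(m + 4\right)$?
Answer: $- \frac{56588}{470283} \approx -0.12033$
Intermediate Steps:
$Q{\left(L,m \right)} = L \left(4 + m\right)$
$\frac{Q{\left(-80,-372 \right)} + w}{X{\left(-176 \right)} + 472747} = \frac{- 80 \left(4 - 372\right) - 86028}{14 \left(-176\right) + 472747} = \frac{\left(-80\right) \left(-368\right) - 86028}{-2464 + 472747} = \frac{29440 - 86028}{470283} = \left(-56588\right) \frac{1}{470283} = - \frac{56588}{470283}$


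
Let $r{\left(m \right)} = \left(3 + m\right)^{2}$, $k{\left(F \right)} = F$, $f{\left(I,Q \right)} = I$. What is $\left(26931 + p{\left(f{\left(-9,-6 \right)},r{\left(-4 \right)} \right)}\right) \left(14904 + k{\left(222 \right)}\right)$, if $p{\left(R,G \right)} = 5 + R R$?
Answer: $408659142$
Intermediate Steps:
$p{\left(R,G \right)} = 5 + R^{2}$
$\left(26931 + p{\left(f{\left(-9,-6 \right)},r{\left(-4 \right)} \right)}\right) \left(14904 + k{\left(222 \right)}\right) = \left(26931 + \left(5 + \left(-9\right)^{2}\right)\right) \left(14904 + 222\right) = \left(26931 + \left(5 + 81\right)\right) 15126 = \left(26931 + 86\right) 15126 = 27017 \cdot 15126 = 408659142$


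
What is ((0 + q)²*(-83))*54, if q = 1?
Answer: -4482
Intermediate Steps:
((0 + q)²*(-83))*54 = ((0 + 1)²*(-83))*54 = (1²*(-83))*54 = (1*(-83))*54 = -83*54 = -4482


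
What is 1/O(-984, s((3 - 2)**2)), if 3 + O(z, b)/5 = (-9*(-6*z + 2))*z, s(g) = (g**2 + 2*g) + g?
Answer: 1/261517665 ≈ 3.8238e-9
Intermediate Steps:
s(g) = g**2 + 3*g
O(z, b) = -15 + 5*z*(-18 + 54*z) (O(z, b) = -15 + 5*((-9*(-6*z + 2))*z) = -15 + 5*((-9*(2 - 6*z))*z) = -15 + 5*((-18 + 54*z)*z) = -15 + 5*(z*(-18 + 54*z)) = -15 + 5*z*(-18 + 54*z))
1/O(-984, s((3 - 2)**2)) = 1/(-15 - 90*(-984) + 270*(-984)**2) = 1/(-15 + 88560 + 270*968256) = 1/(-15 + 88560 + 261429120) = 1/261517665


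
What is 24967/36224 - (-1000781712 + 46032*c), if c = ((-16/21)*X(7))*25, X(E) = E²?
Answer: 37808615717255/36224 ≈ 1.0437e+9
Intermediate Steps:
c = -2800/3 (c = (-16/21*7²)*25 = (-16*1/21*49)*25 = -16/21*49*25 = -112/3*25 = -2800/3 ≈ -933.33)
24967/36224 - (-1000781712 + 46032*c) = 24967/36224 - 46032/(1/(-2800/3 - 21741)) = 24967*(1/36224) - 46032/(1/(-68023/3)) = 24967/36224 - 46032/(-3/68023) = 24967/36224 - 46032*(-68023/3) = 24967/36224 + 1043744912 = 37808615717255/36224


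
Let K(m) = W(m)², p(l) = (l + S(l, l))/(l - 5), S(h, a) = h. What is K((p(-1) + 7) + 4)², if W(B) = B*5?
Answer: 835210000/81 ≈ 1.0311e+7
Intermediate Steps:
W(B) = 5*B
p(l) = 2*l/(-5 + l) (p(l) = (l + l)/(l - 5) = (2*l)/(-5 + l) = 2*l/(-5 + l))
K(m) = 25*m² (K(m) = (5*m)² = 25*m²)
K((p(-1) + 7) + 4)² = (25*((2*(-1)/(-5 - 1) + 7) + 4)²)² = (25*((2*(-1)/(-6) + 7) + 4)²)² = (25*((2*(-1)*(-⅙) + 7) + 4)²)² = (25*((⅓ + 7) + 4)²)² = (25*(22/3 + 4)²)² = (25*(34/3)²)² = (25*(1156/9))² = (28900/9)² = 835210000/81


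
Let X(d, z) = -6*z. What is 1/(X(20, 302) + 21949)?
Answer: 1/20137 ≈ 4.9660e-5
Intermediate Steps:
1/(X(20, 302) + 21949) = 1/(-6*302 + 21949) = 1/(-1812 + 21949) = 1/20137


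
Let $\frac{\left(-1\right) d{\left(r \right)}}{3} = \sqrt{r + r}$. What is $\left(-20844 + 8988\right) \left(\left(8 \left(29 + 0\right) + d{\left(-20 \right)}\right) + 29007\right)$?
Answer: $-346657584 + 71136 i \sqrt{10} \approx -3.4666 \cdot 10^{8} + 2.2495 \cdot 10^{5} i$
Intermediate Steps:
$d{\left(r \right)} = - 3 \sqrt{2} \sqrt{r}$ ($d{\left(r \right)} = - 3 \sqrt{r + r} = - 3 \sqrt{2 r} = - 3 \sqrt{2} \sqrt{r}$)
$\left(-20844 + 8988\right) \left(\left(8 \left(29 + 0\right) + d{\left(-20 \right)}\right) + 29007\right) = \left(-20844 + 8988\right) \left(\left(8 \left(29 + 0\right) - 3 \sqrt{2} \sqrt{-20}\right) + 29007\right) = - 11856 \left(\left(8 \cdot 29 - 3 \sqrt{2} \cdot 2 i \sqrt{5}\right) + 29007\right) = - 11856 \left(\left(232 - 6 i \sqrt{10}\right) + 29007\right) = - 11856 \left(29239 - 6 i \sqrt{10}\right) = -346657584 + 71136 i \sqrt{10}$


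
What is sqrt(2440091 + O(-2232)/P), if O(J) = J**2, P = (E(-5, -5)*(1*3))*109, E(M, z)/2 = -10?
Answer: sqrt(724541771435)/545 ≈ 1561.8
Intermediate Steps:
E(M, z) = -20 (E(M, z) = 2*(-10) = -20)
P = -6540 (P = -20*3*109 = -60*109 = -6540)
sqrt(2440091 + O(-2232)/P) = sqrt(2440091 + (-2232)**2/(-6540)) = sqrt(2440091 + 4981824*(-1/6540)) = sqrt(2440091 - 415152/545) = sqrt(1329434443/545) = sqrt(724541771435)/545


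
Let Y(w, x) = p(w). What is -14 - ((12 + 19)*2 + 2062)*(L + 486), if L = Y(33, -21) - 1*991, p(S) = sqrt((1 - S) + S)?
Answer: 1070482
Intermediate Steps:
p(S) = 1 (p(S) = sqrt(1) = 1)
Y(w, x) = 1
L = -990 (L = 1 - 1*991 = 1 - 991 = -990)
-14 - ((12 + 19)*2 + 2062)*(L + 486) = -14 - ((12 + 19)*2 + 2062)*(-990 + 486) = -14 - (31*2 + 2062)*(-504) = -14 - (62 + 2062)*(-504) = -14 - 2124*(-504) = -14 - 1*(-1070496) = -14 + 1070496 = 1070482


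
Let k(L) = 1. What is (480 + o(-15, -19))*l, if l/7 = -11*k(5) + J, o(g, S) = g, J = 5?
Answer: -19530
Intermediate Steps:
l = -42 (l = 7*(-11*1 + 5) = 7*(-11 + 5) = 7*(-6) = -42)
(480 + o(-15, -19))*l = (480 - 15)*(-42) = 465*(-42) = -19530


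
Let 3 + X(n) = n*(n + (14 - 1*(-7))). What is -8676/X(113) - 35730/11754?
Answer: -35716343/9885767 ≈ -3.6129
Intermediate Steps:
X(n) = -3 + n*(21 + n) (X(n) = -3 + n*(n + (14 - 1*(-7))) = -3 + n*(n + (14 + 7)) = -3 + n*(n + 21) = -3 + n*(21 + n))
-8676/X(113) - 35730/11754 = -8676/(-3 + 113² + 21*113) - 35730/11754 = -8676/(-3 + 12769 + 2373) - 35730*1/11754 = -8676/15139 - 1985/653 = -35716343/9885767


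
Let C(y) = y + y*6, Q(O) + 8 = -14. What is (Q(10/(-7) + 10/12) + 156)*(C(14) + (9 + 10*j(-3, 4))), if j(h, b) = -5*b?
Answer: -12462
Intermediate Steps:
Q(O) = -22 (Q(O) = -8 - 14 = -22)
C(y) = 7*y (C(y) = y + 6*y = 7*y)
(Q(10/(-7) + 10/12) + 156)*(C(14) + (9 + 10*j(-3, 4))) = (-22 + 156)*(7*14 + (9 + 10*(-5*4))) = 134*(98 + (9 + 10*(-20))) = 134*(98 + (9 - 200)) = 134*(98 - 191) = 134*(-93) = -12462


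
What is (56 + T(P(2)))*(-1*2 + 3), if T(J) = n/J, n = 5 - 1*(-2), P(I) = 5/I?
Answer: 294/5 ≈ 58.800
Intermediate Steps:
n = 7 (n = 5 + 2 = 7)
T(J) = 7/J
(56 + T(P(2)))*(-1*2 + 3) = (56 + 7/((5/2)))*(-1*2 + 3) = (56 + 7/((5*(1/2))))*(-2 + 3) = (56 + 7/(5/2))*1 = (56 + 7*(2/5))*1 = (56 + 14/5)*1 = (294/5)*1 = 294/5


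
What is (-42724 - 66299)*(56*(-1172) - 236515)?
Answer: 32940972381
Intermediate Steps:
(-42724 - 66299)*(56*(-1172) - 236515) = -109023*(-65632 - 236515) = -109023*(-302147) = 32940972381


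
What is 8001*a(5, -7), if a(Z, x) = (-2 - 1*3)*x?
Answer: 280035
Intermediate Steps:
a(Z, x) = -5*x (a(Z, x) = (-2 - 3)*x = -5*x)
8001*a(5, -7) = 8001*(-5*(-7)) = 8001*35 = 280035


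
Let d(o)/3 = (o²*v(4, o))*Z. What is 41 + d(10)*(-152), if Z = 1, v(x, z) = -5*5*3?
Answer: 3420041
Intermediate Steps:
v(x, z) = -75 (v(x, z) = -25*3 = -75)
d(o) = -225*o² (d(o) = 3*((o²*(-75))*1) = 3*(-75*o²*1) = 3*(-75*o²) = -225*o²)
41 + d(10)*(-152) = 41 - 225*10²*(-152) = 41 - 225*100*(-152) = 41 - 22500*(-152) = 41 + 3420000 = 3420041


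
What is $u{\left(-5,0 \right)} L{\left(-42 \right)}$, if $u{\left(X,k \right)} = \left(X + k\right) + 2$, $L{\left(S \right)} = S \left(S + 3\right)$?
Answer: $-4914$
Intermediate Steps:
$L{\left(S \right)} = S \left(3 + S\right)$
$u{\left(X,k \right)} = 2 + X + k$
$u{\left(-5,0 \right)} L{\left(-42 \right)} = \left(2 - 5 + 0\right) \left(- 42 \left(3 - 42\right)\right) = - 3 \left(\left(-42\right) \left(-39\right)\right) = \left(-3\right) 1638 = -4914$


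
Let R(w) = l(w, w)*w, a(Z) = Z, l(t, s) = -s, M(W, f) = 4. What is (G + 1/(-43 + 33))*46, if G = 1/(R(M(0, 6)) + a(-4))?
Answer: -69/10 ≈ -6.9000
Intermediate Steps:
R(w) = -w**2 (R(w) = (-w)*w = -w**2)
G = -1/20 (G = 1/(-1*4**2 - 4) = 1/(-1*16 - 4) = 1/(-16 - 4) = 1/(-20) = -1/20 ≈ -0.050000)
(G + 1/(-43 + 33))*46 = (-1/20 + 1/(-43 + 33))*46 = (-1/20 + 1/(-10))*46 = (-1/20 - 1/10)*46 = -3/20*46 = -69/10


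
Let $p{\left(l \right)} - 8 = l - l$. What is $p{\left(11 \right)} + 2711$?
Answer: $2719$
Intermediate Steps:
$p{\left(l \right)} = 8$ ($p{\left(l \right)} = 8 + \left(l - l\right) = 8 + 0 = 8$)
$p{\left(11 \right)} + 2711 = 8 + 2711 = 2719$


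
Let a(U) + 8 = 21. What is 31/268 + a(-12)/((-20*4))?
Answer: -251/5360 ≈ -0.046828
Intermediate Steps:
a(U) = 13 (a(U) = -8 + 21 = 13)
31/268 + a(-12)/((-20*4)) = 31/268 + 13/((-20*4)) = 31*(1/268) + 13/(-80) = 31/268 + 13*(-1/80) = 31/268 - 13/80 = -251/5360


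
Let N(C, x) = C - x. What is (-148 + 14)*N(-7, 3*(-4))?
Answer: -670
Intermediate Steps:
(-148 + 14)*N(-7, 3*(-4)) = (-148 + 14)*(-7 - 3*(-4)) = -134*(-7 - 1*(-12)) = -134*(-7 + 12) = -134*5 = -670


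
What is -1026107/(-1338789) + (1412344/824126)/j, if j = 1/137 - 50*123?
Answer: 356117660283118813/464805140968321143 ≈ 0.76617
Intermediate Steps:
j = -842549/137 (j = 1/137 - 6150 = -842549/137 ≈ -6150.0)
-1026107/(-1338789) + (1412344/824126)/j = -1026107/(-1338789) + (1412344/824126)/(-842549/137) = -1026107*(-1/1338789) + (1412344*(1/824126))*(-137/842549) = 1026107/1338789 + (706172/412063)*(-137/842549) = 1026107/1338789 - 96745564/347183268587 = 356117660283118813/464805140968321143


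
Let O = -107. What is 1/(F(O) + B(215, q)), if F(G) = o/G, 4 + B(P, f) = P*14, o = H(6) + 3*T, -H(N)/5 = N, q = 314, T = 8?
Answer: 107/321648 ≈ 0.00033266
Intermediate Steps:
H(N) = -5*N
o = -6 (o = -5*6 + 3*8 = -30 + 24 = -6)
B(P, f) = -4 + 14*P (B(P, f) = -4 + P*14 = -4 + 14*P)
F(G) = -6/G
1/(F(O) + B(215, q)) = 1/(-6/(-107) + (-4 + 14*215)) = 1/(-6*(-1/107) + (-4 + 3010)) = 1/(6/107 + 3006) = 1/(321648/107) = 107/321648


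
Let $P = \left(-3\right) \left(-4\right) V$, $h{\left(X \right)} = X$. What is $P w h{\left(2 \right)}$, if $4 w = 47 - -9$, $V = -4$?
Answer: $-1344$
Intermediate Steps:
$w = 14$ ($w = \frac{47 - -9}{4} = \frac{47 + 9}{4} = \frac{1}{4} \cdot 56 = 14$)
$P = -48$ ($P = \left(-3\right) \left(-4\right) \left(-4\right) = 12 \left(-4\right) = -48$)
$P w h{\left(2 \right)} = \left(-48\right) 14 \cdot 2 = \left(-672\right) 2 = -1344$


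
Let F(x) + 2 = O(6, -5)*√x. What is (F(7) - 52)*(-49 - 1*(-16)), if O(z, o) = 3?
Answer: 1782 - 99*√7 ≈ 1520.1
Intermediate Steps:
F(x) = -2 + 3*√x
(F(7) - 52)*(-49 - 1*(-16)) = ((-2 + 3*√7) - 52)*(-49 - 1*(-16)) = (-54 + 3*√7)*(-49 + 16) = (-54 + 3*√7)*(-33) = 1782 - 99*√7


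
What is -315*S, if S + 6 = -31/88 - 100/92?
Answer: 4742955/2024 ≈ 2343.4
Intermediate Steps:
S = -15057/2024 (S = -6 + (-31/88 - 100/92) = -6 + (-31*1/88 - 100*1/92) = -6 + (-31/88 - 25/23) = -6 - 2913/2024 = -15057/2024 ≈ -7.4392)
-315*S = -315*(-15057/2024) = 4742955/2024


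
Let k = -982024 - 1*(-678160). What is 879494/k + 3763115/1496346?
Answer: -435737759/1148196164 ≈ -0.37950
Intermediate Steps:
k = -303864 (k = -982024 + 678160 = -303864)
879494/k + 3763115/1496346 = 879494/(-303864) + 3763115/1496346 = 879494*(-1/303864) + 3763115*(1/1496346) = -39977/13812 + 3763115/1496346 = -435737759/1148196164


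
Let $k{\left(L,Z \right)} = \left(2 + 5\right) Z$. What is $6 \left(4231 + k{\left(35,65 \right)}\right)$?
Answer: $28116$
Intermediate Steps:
$k{\left(L,Z \right)} = 7 Z$
$6 \left(4231 + k{\left(35,65 \right)}\right) = 6 \left(4231 + 7 \cdot 65\right) = 6 \left(4231 + 455\right) = 6 \cdot 4686 = 28116$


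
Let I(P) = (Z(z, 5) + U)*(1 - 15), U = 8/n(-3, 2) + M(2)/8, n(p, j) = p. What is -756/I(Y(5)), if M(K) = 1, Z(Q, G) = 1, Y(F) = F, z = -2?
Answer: -1296/37 ≈ -35.027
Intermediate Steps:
U = -61/24 (U = 8/(-3) + 1/8 = 8*(-⅓) + 1*(⅛) = -8/3 + ⅛ = -61/24 ≈ -2.5417)
I(P) = 259/12 (I(P) = (1 - 61/24)*(1 - 15) = -37/24*(-14) = 259/12)
-756/I(Y(5)) = -756/259/12 = -756*12/259 = -1296/37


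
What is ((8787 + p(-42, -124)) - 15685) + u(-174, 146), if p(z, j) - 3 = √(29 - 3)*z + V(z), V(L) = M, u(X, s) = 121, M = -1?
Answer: -6775 - 42*√26 ≈ -6989.2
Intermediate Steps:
V(L) = -1
p(z, j) = 2 + z*√26 (p(z, j) = 3 + (√(29 - 3)*z - 1) = 3 + (√26*z - 1) = 3 + (z*√26 - 1) = 3 + (-1 + z*√26) = 2 + z*√26)
((8787 + p(-42, -124)) - 15685) + u(-174, 146) = ((8787 + (2 - 42*√26)) - 15685) + 121 = ((8789 - 42*√26) - 15685) + 121 = (-6896 - 42*√26) + 121 = -6775 - 42*√26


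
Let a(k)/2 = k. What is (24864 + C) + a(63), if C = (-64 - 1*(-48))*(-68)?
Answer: 26078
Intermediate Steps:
a(k) = 2*k
C = 1088 (C = (-64 + 48)*(-68) = -16*(-68) = 1088)
(24864 + C) + a(63) = (24864 + 1088) + 2*63 = 25952 + 126 = 26078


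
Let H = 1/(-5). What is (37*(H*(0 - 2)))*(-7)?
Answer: -518/5 ≈ -103.60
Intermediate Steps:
H = -1/5 ≈ -0.20000
(37*(H*(0 - 2)))*(-7) = (37*(-(0 - 2)/5))*(-7) = (37*(-1/5*(-2)))*(-7) = (37*(2/5))*(-7) = (74/5)*(-7) = -518/5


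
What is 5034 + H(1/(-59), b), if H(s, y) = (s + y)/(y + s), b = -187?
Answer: 5035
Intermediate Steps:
H(s, y) = 1 (H(s, y) = (s + y)/(s + y) = 1)
5034 + H(1/(-59), b) = 5034 + 1 = 5035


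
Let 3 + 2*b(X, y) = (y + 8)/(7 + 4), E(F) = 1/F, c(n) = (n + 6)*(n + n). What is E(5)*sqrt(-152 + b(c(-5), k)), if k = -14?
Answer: I*sqrt(74426)/110 ≈ 2.4801*I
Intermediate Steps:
c(n) = 2*n*(6 + n) (c(n) = (6 + n)*(2*n) = 2*n*(6 + n))
b(X, y) = -25/22 + y/22 (b(X, y) = -3/2 + ((y + 8)/(7 + 4))/2 = -3/2 + ((8 + y)/11)/2 = -3/2 + ((8 + y)*(1/11))/2 = -3/2 + (8/11 + y/11)/2 = -3/2 + (4/11 + y/22) = -25/22 + y/22)
E(5)*sqrt(-152 + b(c(-5), k)) = sqrt(-152 + (-25/22 + (1/22)*(-14)))/5 = sqrt(-152 + (-25/22 - 7/11))/5 = sqrt(-152 - 39/22)/5 = sqrt(-3383/22)/5 = (I*sqrt(74426)/22)/5 = I*sqrt(74426)/110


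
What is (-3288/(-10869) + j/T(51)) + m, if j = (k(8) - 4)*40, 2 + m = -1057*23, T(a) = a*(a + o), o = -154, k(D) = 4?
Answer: -88084903/3623 ≈ -24313.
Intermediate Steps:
T(a) = a*(-154 + a) (T(a) = a*(a - 154) = a*(-154 + a))
m = -24313 (m = -2 - 1057*23 = -2 - 24311 = -24313)
j = 0 (j = (4 - 4)*40 = 0*40 = 0)
(-3288/(-10869) + j/T(51)) + m = (-3288/(-10869) + 0/((51*(-154 + 51)))) - 24313 = (-3288*(-1/10869) + 0/((51*(-103)))) - 24313 = (1096/3623 + 0/(-5253)) - 24313 = (1096/3623 + 0*(-1/5253)) - 24313 = (1096/3623 + 0) - 24313 = 1096/3623 - 24313 = -88084903/3623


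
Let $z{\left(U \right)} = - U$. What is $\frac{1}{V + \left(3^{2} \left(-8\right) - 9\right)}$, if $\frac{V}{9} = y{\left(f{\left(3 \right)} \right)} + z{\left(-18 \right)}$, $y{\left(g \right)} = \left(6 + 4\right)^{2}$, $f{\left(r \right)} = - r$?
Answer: $\frac{1}{981} \approx 0.0010194$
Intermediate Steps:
$y{\left(g \right)} = 100$ ($y{\left(g \right)} = 10^{2} = 100$)
$V = 1062$ ($V = 9 \left(100 - -18\right) = 9 \left(100 + 18\right) = 9 \cdot 118 = 1062$)
$\frac{1}{V + \left(3^{2} \left(-8\right) - 9\right)} = \frac{1}{1062 + \left(3^{2} \left(-8\right) - 9\right)} = \frac{1}{1062 + \left(9 \left(-8\right) - 9\right)} = \frac{1}{1062 - 81} = \frac{1}{981}$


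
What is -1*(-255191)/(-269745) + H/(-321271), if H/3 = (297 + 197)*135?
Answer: -7155439469/4561118205 ≈ -1.5688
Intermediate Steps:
H = 200070 (H = 3*((297 + 197)*135) = 3*(494*135) = 3*66690 = 200070)
-1*(-255191)/(-269745) + H/(-321271) = -1*(-255191)/(-269745) + 200070/(-321271) = 255191*(-1/269745) + 200070*(-1/321271) = -255191/269745 - 10530/16909 = -7155439469/4561118205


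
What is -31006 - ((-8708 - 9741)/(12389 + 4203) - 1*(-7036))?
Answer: -631174415/16592 ≈ -38041.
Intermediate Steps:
-31006 - ((-8708 - 9741)/(12389 + 4203) - 1*(-7036)) = -31006 - (-18449/16592 + 7036) = -31006 - 1*116722863/16592 = -31006 - 116722863/16592 = -631174415/16592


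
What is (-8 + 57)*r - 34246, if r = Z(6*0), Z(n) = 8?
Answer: -33854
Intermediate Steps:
r = 8
(-8 + 57)*r - 34246 = (-8 + 57)*8 - 34246 = 49*8 - 34246 = 392 - 34246 = -33854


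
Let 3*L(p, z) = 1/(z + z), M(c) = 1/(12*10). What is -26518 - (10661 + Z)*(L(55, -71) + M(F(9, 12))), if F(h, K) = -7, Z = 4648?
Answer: -75571373/2840 ≈ -26610.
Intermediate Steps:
M(c) = 1/120
L(p, z) = 1/(6*z) (L(p, z) = 1/(3*(z + z)) = 1/(3*((2*z))) = (1/(2*z))/3 = 1/(6*z))
-26518 - (10661 + Z)*(L(55, -71) + M(F(9, 12))) = -26518 - (10661 + 4648)*((⅙)/(-71) + 1/120) = -26518 - 15309*((⅙)*(-1/71) + 1/120) = -26518 - 15309*(-1/426 + 1/120) = -26518 - 15309*17/2840 = -26518 - 1*260253/2840 = -26518 - 260253/2840 = -75571373/2840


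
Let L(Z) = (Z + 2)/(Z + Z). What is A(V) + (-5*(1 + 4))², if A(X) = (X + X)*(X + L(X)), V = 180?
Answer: 65607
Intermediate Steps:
L(Z) = (2 + Z)/(2*Z) (L(Z) = (2 + Z)/((2*Z)) = (2 + Z)*(1/(2*Z)) = (2 + Z)/(2*Z))
A(X) = 2*X*(X + (2 + X)/(2*X)) (A(X) = (X + X)*(X + (2 + X)/(2*X)) = (2*X)*(X + (2 + X)/(2*X)) = 2*X*(X + (2 + X)/(2*X)))
A(V) + (-5*(1 + 4))² = (2 + 180 + 2*180²) + (-5*(1 + 4))² = (2 + 180 + 2*32400) + (-5*5)² = (2 + 180 + 64800) + (-25)² = 64982 + 625 = 65607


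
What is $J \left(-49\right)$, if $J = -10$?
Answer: $490$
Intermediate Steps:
$J \left(-49\right) = \left(-10\right) \left(-49\right) = 490$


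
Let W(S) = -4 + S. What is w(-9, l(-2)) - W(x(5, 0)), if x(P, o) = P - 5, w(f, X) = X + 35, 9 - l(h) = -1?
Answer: 49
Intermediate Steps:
l(h) = 10 (l(h) = 9 - 1*(-1) = 9 + 1 = 10)
w(f, X) = 35 + X
x(P, o) = -5 + P
w(-9, l(-2)) - W(x(5, 0)) = (35 + 10) - (-4 + (-5 + 5)) = 45 - (-4 + 0) = 45 - 1*(-4) = 45 + 4 = 49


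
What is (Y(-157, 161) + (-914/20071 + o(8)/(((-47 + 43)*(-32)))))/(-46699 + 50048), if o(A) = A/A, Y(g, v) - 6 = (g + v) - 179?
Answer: -434272793/8603875712 ≈ -0.050474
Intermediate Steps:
Y(g, v) = -173 + g + v (Y(g, v) = 6 + ((g + v) - 179) = 6 + (-179 + g + v) = -173 + g + v)
o(A) = 1
(Y(-157, 161) + (-914/20071 + o(8)/(((-47 + 43)*(-32)))))/(-46699 + 50048) = ((-173 - 157 + 161) + (-914/20071 + 1/((-47 + 43)*(-32))))/(-46699 + 50048) = (-169 + (-914*1/20071 + 1/(-4*(-32))))/3349 = (-169 + (-914/20071 + 1/128))*(1/3349) = (-169 - 96921/2569088)*(1/3349) = -434272793/2569088*1/3349 = -434272793/8603875712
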